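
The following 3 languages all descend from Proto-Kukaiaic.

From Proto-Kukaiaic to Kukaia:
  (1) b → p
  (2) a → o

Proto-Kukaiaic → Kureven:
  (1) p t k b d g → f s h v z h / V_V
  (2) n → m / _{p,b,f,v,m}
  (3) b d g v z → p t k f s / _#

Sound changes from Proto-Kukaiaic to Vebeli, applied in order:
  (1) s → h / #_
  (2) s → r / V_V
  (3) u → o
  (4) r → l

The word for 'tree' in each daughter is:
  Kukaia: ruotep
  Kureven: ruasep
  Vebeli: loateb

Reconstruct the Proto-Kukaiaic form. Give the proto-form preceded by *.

*ruateb

Position 1: Kukaia has r, Kureven has r, Vebeli has l. Kukaia preserves r here (none of its changes turn any other segment into r), so the proto-segment is *r.
Position 4: Kukaia has t, Kureven has s, Vebeli has t. Kukaia preserves t here (none of its changes turn any other segment into t), so the proto-segment is *t.
Continuing position by position gives *ruateb; check it forward:
Kukaia: *ruateb > ruatep > ruotep  (by unconditioned shift, vowel merger)
Kureven: *ruateb
  ruateb → ruaseb   [intervocalic lenition]
  ruaseb (rule 2 does not apply)
  ruaseb → ruasep   [final devoicing]
  giving Kureven ruasep.
Vebeli: *ruateb > roateb > loateb  (by vowel merger, unconditioned shift)
Only *ruateb yields all of Kukaia ruotep, Kureven ruasep, Vebeli loateb.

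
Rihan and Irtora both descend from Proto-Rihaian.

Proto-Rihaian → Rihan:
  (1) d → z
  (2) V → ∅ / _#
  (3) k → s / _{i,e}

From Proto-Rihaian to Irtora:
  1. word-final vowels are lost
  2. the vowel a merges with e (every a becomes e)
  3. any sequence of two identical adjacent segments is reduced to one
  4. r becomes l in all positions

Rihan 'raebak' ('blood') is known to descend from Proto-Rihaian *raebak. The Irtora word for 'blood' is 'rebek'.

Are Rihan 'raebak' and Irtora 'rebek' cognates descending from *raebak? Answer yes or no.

Derive the expected Irtora reflex of *raebak:
Irtora: start from *raebak.
  rule 1: no change — raebak
  rule 2 (vowel merger): raebak → reebek
  rule 3 (degemination): reebek → rebek
  rule 4 (unconditioned shift): rebek → lebek
  ⇒ Irtora lebek
The regular Irtora reflex would be 'lebek', but the attested form is 'rebek'. The correspondence is irregular, so they are not cognates (the Irtora form has a different source).

no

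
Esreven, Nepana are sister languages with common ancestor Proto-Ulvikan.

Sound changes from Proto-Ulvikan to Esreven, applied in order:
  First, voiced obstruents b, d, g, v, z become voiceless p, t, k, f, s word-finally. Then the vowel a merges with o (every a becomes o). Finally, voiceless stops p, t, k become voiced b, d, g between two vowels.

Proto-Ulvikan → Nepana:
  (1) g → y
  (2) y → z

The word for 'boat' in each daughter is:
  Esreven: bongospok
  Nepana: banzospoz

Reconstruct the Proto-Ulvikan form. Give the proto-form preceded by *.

*bangospog

Position 9: Esreven has k, Nepana has z. Taking the neighbouring segments as reconstructed: Esreven k could go back to *k or *g; Nepana z could go back to *g or *z or *y — the one source consistent with every daughter is *g.
Position 4: Esreven has g, Nepana has z. Taking the neighbouring segments as reconstructed: Esreven g can only go back to *g; Nepana z could go back to *g or *z or *y — the one source consistent with every daughter is *g.
Continuing position by position gives *bangospog; check it forward:
Esreven: *bangospog
  bangospog → bangospok   [final devoicing]
  bangospok → bongospok   [vowel merger]
  bongospok (rule 3 does not apply)
  giving Esreven bongospok.
Nepana: *bangospog > banyospoy > banzospoz  (by unconditioned shift, unconditioned shift)
*bangospog is the unique common source.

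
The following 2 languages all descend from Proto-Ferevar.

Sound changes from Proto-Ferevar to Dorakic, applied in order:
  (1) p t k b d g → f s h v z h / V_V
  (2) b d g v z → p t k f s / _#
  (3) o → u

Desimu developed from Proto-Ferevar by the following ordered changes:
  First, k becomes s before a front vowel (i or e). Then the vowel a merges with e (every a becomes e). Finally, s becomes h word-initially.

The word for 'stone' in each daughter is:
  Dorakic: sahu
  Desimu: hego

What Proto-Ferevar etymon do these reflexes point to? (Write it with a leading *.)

Position 1: Dorakic has s, Desimu has h. Taking the neighbouring segments as reconstructed: Dorakic s can only go back to *s; Desimu h could go back to *s or *h — the one source consistent with every daughter is *s.
Position 3: Dorakic has h, Desimu has g. Desimu preserves g here (none of its changes turn any other segment into g), so the proto-segment is *g.
Continuing position by position gives *sago; check it forward:
Dorakic: *sago
  sago → saho   [intervocalic lenition]
  saho (rule 2 does not apply)
  saho → sahu   [vowel merger]
  giving Dorakic sahu.
Desimu: *sago > sego > hego  (by vowel merger, debuccalisation)
No other proto-form is consistent with every reflex, so the reconstruction is *sago.

*sago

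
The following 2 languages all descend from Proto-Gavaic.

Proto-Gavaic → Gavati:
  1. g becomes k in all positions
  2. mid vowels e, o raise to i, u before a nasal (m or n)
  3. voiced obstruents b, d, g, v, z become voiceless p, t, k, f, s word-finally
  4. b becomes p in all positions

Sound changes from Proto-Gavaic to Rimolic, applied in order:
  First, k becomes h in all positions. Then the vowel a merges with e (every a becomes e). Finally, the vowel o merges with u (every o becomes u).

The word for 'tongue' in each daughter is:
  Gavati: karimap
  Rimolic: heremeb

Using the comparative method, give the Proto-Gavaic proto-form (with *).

*karemab

Position 7: Gavati has p, Rimolic has b. Rimolic preserves b here (none of its changes turn any other segment into b), so the proto-segment is *b.
Position 6: Gavati has a, Rimolic has e. Gavati preserves a here (none of its changes turn any other segment into a), so the proto-segment is *a.
Position 2: Gavati has a, Rimolic has e. Gavati preserves a here (none of its changes turn any other segment into a), so the proto-segment is *a.
This points to *karemab. Verify forward in each daughter:
Gavati: *karemab
  karemab (rule 1 does not apply)
  karemab → karimab   [pre-nasal raising]
  karimab → karimap   [final devoicing]
  karimap (rule 4 does not apply)
  giving Gavati karimap.
Rimolic: start from *karemab.
  rule 1 (unconditioned shift): karemab → haremab
  rule 2 (vowel merger): haremab → heremeb
  rule 3: no change — heremeb
  ⇒ Rimolic heremeb
Only *karemab yields all of Gavati karimap, Rimolic heremeb.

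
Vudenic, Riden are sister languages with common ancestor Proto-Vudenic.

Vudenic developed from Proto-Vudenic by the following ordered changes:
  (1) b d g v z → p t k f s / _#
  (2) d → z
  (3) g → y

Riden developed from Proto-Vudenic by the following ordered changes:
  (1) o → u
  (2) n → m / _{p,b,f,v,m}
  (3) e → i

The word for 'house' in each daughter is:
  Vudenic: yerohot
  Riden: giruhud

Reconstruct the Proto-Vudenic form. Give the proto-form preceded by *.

Position 7: Vudenic has t, Riden has d. Riden preserves d here (none of its changes turn any other segment into d), so the proto-segment is *d.
Position 6: Vudenic has o, Riden has u. Vudenic preserves o here (none of its changes turn any other segment into o), so the proto-segment is *o.
Continuing position by position gives *gerohod; check it forward:
Vudenic: start from *gerohod.
  rule 1 (final devoicing): gerohod → gerohot
  rule 2: no change — gerohot
  rule 3 (unconditioned shift): gerohot → yerohot
  ⇒ Vudenic yerohot
Riden: start from *gerohod.
  rule 1 (vowel merger): gerohod → geruhud
  rule 2: no change — geruhud
  rule 3 (vowel merger): geruhud → giruhud
  ⇒ Riden giruhud
*gerohod is the unique common source.

*gerohod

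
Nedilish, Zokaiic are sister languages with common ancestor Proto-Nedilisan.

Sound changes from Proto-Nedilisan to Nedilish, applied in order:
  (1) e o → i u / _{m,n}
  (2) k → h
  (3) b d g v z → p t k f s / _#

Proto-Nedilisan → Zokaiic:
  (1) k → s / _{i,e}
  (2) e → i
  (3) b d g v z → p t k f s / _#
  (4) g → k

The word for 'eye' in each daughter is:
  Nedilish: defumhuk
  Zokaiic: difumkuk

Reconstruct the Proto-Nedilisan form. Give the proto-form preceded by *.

*defumkug

Position 2: Nedilish has e, Zokaiic has i. Nedilish preserves e here (none of its changes turn any other segment into e), so the proto-segment is *e.
Position 6: Nedilish has h, Zokaiic has k. Taking the neighbouring segments as reconstructed: Nedilish h could go back to *k or *h; Zokaiic k could go back to *k or *g — the one source consistent with every daughter is *k.
Position 8: Nedilish has k, Zokaiic has k. In Nedilish, k can only continue *g, so the proto-segment is *g.
The remaining positions agree across the daughters. Check the candidate against every language:
Nedilish: *defumkug > defumhug > defumhuk  (by unconditioned shift, final devoicing)
Zokaiic: *defumkug > difumkug > difumkuk  (by vowel merger, final devoicing)
Only *defumkug yields all of Nedilish defumhuk, Zokaiic difumkuk.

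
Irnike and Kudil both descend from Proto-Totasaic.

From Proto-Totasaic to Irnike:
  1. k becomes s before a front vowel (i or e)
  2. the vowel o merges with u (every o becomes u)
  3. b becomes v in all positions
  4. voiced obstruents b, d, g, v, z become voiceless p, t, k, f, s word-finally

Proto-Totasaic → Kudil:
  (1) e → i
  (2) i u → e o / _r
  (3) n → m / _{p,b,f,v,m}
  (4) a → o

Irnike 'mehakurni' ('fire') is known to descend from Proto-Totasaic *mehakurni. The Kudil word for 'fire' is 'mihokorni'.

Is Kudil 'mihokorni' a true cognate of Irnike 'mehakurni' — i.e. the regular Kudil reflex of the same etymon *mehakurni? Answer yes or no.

yes

Derive the expected Kudil reflex of *mehakurni:
Kudil: *mehakurni
  mehakurni → mihakurni   [vowel merger]
  mihakurni → mihakorni   [pre-rhotic lowering]
  mihakorni (rule 3 does not apply)
  mihakorni → mihokorni   [vowel merger]
  giving Kudil mihokorni.
Kudil 'mihokorni' matches the regular reflex exactly, so the pair is cognate.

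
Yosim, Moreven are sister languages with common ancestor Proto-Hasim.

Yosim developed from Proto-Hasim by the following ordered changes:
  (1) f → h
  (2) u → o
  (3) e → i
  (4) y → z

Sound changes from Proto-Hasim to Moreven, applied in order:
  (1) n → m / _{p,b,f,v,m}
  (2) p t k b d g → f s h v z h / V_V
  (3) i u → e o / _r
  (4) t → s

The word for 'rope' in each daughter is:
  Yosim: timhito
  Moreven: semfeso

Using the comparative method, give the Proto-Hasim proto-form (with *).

*temfeto

Position 6: Yosim has t, Moreven has s. Yosim preserves t here (none of its changes turn any other segment into t), so the proto-segment is *t.
Position 2: Yosim has i, Moreven has e. Taking the neighbouring segments as reconstructed: Yosim i could go back to *e or *i; Moreven e can only go back to *e — the one source consistent with every daughter is *e.
Position 5: Yosim has i, Moreven has e. Taking the neighbouring segments as reconstructed: Yosim i could go back to *e or *i; Moreven e can only go back to *e — the one source consistent with every daughter is *e.
Continuing position by position gives *temfeto; check it forward:
Yosim: start from *temfeto.
  rule 1 (unconditioned shift): temfeto → temheto
  rule 2: no change — temheto
  rule 3 (vowel merger): temheto → timhito
  rule 4: no change — timhito
  ⇒ Yosim timhito
Moreven: *temfeto
  temfeto (rule 1 does not apply)
  temfeto → temfeso   [intervocalic lenition]
  temfeso (rule 3 does not apply)
  temfeso → semfeso   [unconditioned shift]
  giving Moreven semfeso.
Only *temfeto yields all of Yosim timhito, Moreven semfeso.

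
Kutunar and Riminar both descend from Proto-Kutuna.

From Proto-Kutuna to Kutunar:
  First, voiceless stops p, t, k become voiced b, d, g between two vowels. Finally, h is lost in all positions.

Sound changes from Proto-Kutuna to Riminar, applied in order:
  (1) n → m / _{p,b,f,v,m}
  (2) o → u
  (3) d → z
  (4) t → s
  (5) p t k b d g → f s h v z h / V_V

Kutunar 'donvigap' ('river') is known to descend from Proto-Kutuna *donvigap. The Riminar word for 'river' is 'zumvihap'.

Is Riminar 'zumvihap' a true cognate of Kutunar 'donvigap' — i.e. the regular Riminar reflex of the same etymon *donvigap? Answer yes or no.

yes

Derive the expected Riminar reflex of *donvigap:
Riminar: start from *donvigap.
  rule 1 (nasal place assimilation): donvigap → domvigap
  rule 2 (vowel merger): domvigap → dumvigap
  rule 3 (unconditioned shift): dumvigap → zumvigap
  rule 4: no change — zumvigap
  rule 5 (intervocalic lenition): zumvigap → zumvihap
  ⇒ Riminar zumvihap
Riminar 'zumvihap' matches the regular reflex exactly, so the pair is cognate.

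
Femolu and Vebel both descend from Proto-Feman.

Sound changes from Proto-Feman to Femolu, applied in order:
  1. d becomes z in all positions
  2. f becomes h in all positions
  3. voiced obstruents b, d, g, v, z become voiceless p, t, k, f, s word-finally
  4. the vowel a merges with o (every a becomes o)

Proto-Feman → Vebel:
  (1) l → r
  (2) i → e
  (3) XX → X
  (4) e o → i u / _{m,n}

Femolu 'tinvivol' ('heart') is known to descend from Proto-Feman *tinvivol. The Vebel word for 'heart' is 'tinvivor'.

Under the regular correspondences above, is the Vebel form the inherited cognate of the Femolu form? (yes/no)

Derive the expected Vebel reflex of *tinvivol:
Vebel: *tinvivol
  tinvivol → tinvivor   [unconditioned shift]
  tinvivor → tenvevor   [vowel merger]
  tenvevor (rule 3 does not apply)
  tenvevor → tinvevor   [pre-nasal raising]
  giving Vebel tinvevor.
The regular Vebel reflex would be 'tinvevor', but the attested form is 'tinvivor'. The correspondence is irregular, so they are not cognates (the Vebel form has a different source).

no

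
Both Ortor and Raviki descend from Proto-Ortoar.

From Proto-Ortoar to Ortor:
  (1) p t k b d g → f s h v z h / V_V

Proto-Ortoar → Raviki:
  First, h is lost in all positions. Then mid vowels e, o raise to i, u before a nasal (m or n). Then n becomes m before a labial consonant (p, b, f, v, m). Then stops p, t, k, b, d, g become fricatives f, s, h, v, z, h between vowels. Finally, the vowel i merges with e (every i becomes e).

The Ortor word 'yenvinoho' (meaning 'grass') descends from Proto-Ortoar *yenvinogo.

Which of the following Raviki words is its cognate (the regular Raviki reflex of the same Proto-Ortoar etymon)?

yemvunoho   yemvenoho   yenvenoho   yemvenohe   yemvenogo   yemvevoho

Raviki: *yenvinogo
  yenvinogo (rule 1 does not apply)
  yenvinogo → yinvinogo   [pre-nasal raising]
  yinvinogo → yimvinogo   [nasal place assimilation]
  yimvinogo → yimvinoho   [intervocalic lenition]
  yimvinoho → yemvenoho   [vowel merger]
  giving Raviki yemvenoho.
Among the options, 'yemvenoho' alone shows every Raviki change applied in order.

yemvenoho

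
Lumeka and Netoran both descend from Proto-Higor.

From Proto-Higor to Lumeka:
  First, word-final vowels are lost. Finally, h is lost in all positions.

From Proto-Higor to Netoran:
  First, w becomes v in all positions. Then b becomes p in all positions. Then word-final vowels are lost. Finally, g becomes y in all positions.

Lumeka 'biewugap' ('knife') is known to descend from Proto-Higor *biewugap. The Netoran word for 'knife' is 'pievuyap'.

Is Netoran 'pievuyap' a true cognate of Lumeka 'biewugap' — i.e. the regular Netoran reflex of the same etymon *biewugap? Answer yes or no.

Derive the expected Netoran reflex of *biewugap:
Netoran: start from *biewugap.
  rule 1 (unconditioned shift): biewugap → bievugap
  rule 2 (unconditioned shift): bievugap → pievugap
  rule 3: no change — pievugap
  rule 4 (unconditioned shift): pievugap → pievuyap
  ⇒ Netoran pievuyap
Netoran 'pievuyap' matches the regular reflex exactly, so the pair is cognate.

yes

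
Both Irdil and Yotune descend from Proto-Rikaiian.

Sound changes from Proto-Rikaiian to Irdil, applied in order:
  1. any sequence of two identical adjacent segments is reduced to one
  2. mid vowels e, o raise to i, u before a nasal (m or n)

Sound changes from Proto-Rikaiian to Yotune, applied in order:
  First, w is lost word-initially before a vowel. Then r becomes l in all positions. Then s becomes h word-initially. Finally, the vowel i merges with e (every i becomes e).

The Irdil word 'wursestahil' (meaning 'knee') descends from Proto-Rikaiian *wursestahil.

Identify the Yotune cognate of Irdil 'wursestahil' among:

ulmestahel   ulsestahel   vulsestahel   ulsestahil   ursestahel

Yotune: *wursestahil > ursestahil > ulsestahil > ulsestahel  (by glide loss, unconditioned shift, vowel merger)
Only 'ulsestahel' matches the regular Yotune development of *wursestahil.

ulsestahel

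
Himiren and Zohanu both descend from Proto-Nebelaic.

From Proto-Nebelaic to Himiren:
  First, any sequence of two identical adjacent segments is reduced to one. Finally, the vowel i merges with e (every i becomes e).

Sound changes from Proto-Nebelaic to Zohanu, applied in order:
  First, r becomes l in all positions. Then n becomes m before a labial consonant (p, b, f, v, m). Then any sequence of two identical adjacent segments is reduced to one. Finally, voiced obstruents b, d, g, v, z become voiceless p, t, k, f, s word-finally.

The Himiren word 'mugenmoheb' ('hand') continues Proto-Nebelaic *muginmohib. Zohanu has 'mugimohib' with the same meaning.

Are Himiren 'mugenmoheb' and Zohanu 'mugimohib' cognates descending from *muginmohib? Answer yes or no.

no

Derive the expected Zohanu reflex of *muginmohib:
Zohanu: *muginmohib > mugimmohib > mugimohib > mugimohip  (by nasal place assimilation, degemination, final devoicing)
The regular Zohanu reflex would be 'mugimohip', but the attested form is 'mugimohib'. The correspondence is irregular, so they are not cognates (the Zohanu form has a different source).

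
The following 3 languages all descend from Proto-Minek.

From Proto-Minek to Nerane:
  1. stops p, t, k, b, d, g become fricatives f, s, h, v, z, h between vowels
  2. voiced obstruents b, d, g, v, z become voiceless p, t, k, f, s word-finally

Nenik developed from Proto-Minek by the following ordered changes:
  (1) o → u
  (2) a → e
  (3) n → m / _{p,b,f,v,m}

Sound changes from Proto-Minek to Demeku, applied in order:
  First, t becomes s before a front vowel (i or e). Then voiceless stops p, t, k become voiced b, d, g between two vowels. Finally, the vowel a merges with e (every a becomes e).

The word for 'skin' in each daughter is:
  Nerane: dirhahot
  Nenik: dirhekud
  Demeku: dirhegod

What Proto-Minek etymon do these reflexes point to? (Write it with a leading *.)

*dirhakod

Position 6: Nerane has h, Nenik has k, Demeku has g. Nenik preserves k here (none of its changes turn any other segment into k), so the proto-segment is *k.
Position 5: Nerane has a, Nenik has e, Demeku has e. Nerane preserves a here (none of its changes turn any other segment into a), so the proto-segment is *a.
This points to *dirhakod. Verify forward in each daughter:
Nerane: start from *dirhakod.
  rule 1 (intervocalic lenition): dirhakod → dirhahod
  rule 2 (final devoicing): dirhahod → dirhahot
  ⇒ Nerane dirhahot
Nenik: start from *dirhakod.
  rule 1 (vowel merger): dirhakod → dirhakud
  rule 2 (vowel merger): dirhakud → dirhekud
  rule 3: no change — dirhekud
  ⇒ Nenik dirhekud
Demeku: *dirhakod
  dirhakod (rule 1 does not apply)
  dirhakod → dirhagod   [intervocalic voicing]
  dirhagod → dirhegod   [vowel merger]
  giving Demeku dirhegod.
*dirhakod is the unique common source.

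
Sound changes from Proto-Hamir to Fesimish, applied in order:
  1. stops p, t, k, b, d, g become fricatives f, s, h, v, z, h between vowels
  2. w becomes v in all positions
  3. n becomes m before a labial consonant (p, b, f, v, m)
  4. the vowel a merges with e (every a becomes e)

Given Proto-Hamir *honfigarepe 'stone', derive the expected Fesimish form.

Fesimish: *honfigarepe
  honfigarepe → honfiharefe   [intervocalic lenition]
  honfiharefe (rule 2 does not apply)
  honfiharefe → homfiharefe   [nasal place assimilation]
  homfiharefe → homfiherefe   [vowel merger]
  giving Fesimish homfiherefe.

homfiherefe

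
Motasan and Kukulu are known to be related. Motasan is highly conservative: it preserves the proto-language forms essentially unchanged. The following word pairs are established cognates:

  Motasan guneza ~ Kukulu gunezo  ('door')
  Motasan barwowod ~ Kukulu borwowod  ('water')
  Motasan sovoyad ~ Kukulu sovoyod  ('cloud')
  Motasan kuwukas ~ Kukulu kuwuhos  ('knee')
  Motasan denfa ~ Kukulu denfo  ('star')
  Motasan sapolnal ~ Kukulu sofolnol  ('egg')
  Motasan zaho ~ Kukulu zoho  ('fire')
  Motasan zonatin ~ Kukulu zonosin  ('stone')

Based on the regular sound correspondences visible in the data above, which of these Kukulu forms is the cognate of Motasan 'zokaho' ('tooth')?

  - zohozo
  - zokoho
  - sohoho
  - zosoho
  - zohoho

kuwukas ~ kuwuhos — Motasan k corresponds to Kukulu h between vowels (before a back vowel).
sovoyad ~ sovoyod, kuwukas ~ kuwuhos — Motasan a corresponds to Kukulu o after a consonant, before a consonant other than r, m, n, p, b, f, v.
Applying these to Motasan 'zokaho':
  zokaho → zohaho   (k→h between vowels (before a back vowel))
  zohaho → zohoho   (a→o after a consonant, before a consonant other than r, m, n, p, b, f, v)
So the Kukulu cognate is 'zohoho'.

zohoho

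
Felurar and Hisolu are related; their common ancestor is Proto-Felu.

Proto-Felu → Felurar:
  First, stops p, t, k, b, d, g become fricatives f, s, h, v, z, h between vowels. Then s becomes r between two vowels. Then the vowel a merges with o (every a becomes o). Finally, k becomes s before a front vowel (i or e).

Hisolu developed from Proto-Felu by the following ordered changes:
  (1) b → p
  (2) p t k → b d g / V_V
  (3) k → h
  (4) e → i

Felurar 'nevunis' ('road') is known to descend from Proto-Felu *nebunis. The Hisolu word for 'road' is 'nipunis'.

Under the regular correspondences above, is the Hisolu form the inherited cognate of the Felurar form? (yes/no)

Derive the expected Hisolu reflex of *nebunis:
Hisolu: start from *nebunis.
  rule 1 (unconditioned shift): nebunis → nepunis
  rule 2 (intervocalic voicing): nepunis → nebunis
  rule 3: no change — nebunis
  rule 4 (vowel merger): nebunis → nibunis
  ⇒ Hisolu nibunis
The regular Hisolu reflex would be 'nibunis', but the attested form is 'nipunis'. The correspondence is irregular, so they are not cognates (the Hisolu form has a different source).

no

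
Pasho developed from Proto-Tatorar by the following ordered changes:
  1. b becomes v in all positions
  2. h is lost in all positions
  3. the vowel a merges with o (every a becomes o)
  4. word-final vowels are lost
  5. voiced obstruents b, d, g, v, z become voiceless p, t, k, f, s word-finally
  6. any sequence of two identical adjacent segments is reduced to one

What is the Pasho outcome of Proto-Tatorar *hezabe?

Pasho: start from *hezabe.
  rule 1 (unconditioned shift): hezabe → hezave
  rule 2 (h-loss): hezave → ezave
  rule 3 (vowel merger): ezave → ezove
  rule 4 (apocope): ezove → ezov
  rule 5 (final devoicing): ezov → ezof
  rule 6: no change — ezof
  ⇒ Pasho ezof

ezof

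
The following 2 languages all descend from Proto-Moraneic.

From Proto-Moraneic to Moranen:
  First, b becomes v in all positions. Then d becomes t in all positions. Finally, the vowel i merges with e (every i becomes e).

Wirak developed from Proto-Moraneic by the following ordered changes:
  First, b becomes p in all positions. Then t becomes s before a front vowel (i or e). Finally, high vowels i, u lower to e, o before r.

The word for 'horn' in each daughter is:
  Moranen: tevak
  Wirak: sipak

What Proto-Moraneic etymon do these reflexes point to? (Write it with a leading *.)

*tibak

Position 2: Moranen has e, Wirak has i. Wirak preserves i here (none of its changes turn any other segment into i), so the proto-segment is *i.
Position 1: Moranen has t, Wirak has s. Taking the neighbouring segments as reconstructed: Moranen t could go back to *t or *d; Wirak s could go back to *t or *s — the one source consistent with every daughter is *t.
Position 3: Moranen has v, Wirak has p. Taking the neighbouring segments as reconstructed: Moranen v could go back to *b or *v; Wirak p could go back to *p or *b — the one source consistent with every daughter is *b.
Verify the candidate proto-form against each daughter:
Moranen: *tibak > tivak > tevak  (by unconditioned shift, vowel merger)
Wirak: *tibak > tipak > sipak  (by unconditioned shift, palatalisation)
No other proto-form is consistent with every reflex, so the reconstruction is *tibak.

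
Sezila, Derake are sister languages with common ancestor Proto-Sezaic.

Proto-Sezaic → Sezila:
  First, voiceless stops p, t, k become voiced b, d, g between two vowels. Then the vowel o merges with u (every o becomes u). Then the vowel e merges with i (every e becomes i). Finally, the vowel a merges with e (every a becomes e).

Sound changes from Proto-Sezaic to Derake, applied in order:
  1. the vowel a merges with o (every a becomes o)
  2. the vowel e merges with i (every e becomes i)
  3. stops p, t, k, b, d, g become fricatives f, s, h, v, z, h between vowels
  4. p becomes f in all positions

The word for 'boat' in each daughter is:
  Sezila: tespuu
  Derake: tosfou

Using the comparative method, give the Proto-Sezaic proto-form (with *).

*taspou

Position 5: Sezila has u, Derake has o. Taking the neighbouring segments as reconstructed: Sezila u could go back to *o or *u; Derake o could go back to *a or *o — the one source consistent with every daughter is *o.
Position 4: Sezila has p, Derake has f. Sezila preserves p here (none of its changes turn any other segment into p), so the proto-segment is *p.
This points to *taspou. Verify forward in each daughter:
Sezila: *taspou
  taspou (rule 1 does not apply)
  taspou → taspuu   [vowel merger]
  taspuu (rule 3 does not apply)
  taspuu → tespuu   [vowel merger]
  giving Sezila tespuu.
Derake: start from *taspou.
  rule 1 (vowel merger): taspou → tospou
  rule 2: no change — tospou
  rule 3: no change — tospou
  rule 4 (unconditioned shift): tospou → tosfou
  ⇒ Derake tosfou
Only *taspou yields all of Sezila tespuu, Derake tosfou.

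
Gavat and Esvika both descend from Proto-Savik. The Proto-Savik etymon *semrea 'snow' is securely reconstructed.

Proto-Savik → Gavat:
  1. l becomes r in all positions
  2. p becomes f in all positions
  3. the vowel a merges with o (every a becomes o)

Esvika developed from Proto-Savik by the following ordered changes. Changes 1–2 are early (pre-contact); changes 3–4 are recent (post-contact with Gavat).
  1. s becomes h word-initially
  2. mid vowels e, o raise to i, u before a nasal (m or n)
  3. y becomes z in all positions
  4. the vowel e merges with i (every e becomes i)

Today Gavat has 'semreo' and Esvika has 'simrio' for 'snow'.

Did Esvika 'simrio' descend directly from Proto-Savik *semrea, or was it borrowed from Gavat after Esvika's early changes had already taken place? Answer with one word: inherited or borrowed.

If inherited, *semrea would pass through all of Esvika's changes:
Esvika: *semrea > hemrea > himrea > himria  (by debuccalisation, pre-nasal raising, vowel merger)
If borrowed from Gavat 'semreo' after the early changes, it would undergo only the recent ones:
  rule 3 (unconditioned shift): no change (semreo)
  rule 4 (vowel merger): semreo → simrio
  ⇒ as a loan: simrio
Esvika 'simrio' matches the loan outcome 'simrio', not the inherited 'himria' — it skipped the early Esvika changes, so it was borrowed from Gavat.

borrowed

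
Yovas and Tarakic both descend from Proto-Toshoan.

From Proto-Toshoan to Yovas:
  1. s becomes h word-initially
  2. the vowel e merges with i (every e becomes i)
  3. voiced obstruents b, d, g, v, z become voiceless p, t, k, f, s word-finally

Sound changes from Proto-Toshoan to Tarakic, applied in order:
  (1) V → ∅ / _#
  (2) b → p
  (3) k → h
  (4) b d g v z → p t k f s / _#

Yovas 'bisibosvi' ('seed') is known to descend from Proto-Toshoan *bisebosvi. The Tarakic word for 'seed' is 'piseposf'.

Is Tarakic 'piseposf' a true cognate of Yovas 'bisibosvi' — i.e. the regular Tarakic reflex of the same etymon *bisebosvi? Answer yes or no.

Derive the expected Tarakic reflex of *bisebosvi:
Tarakic: *bisebosvi
  bisebosvi → bisebosv   [apocope]
  bisebosv → piseposv   [unconditioned shift]
  piseposv (rule 3 does not apply)
  piseposv → piseposf   [final devoicing]
  giving Tarakic piseposf.
Tarakic 'piseposf' matches the regular reflex exactly, so the pair is cognate.

yes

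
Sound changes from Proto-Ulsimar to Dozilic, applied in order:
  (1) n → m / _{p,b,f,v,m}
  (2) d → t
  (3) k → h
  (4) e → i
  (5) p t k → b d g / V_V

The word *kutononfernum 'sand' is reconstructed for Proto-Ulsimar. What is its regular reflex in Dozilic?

hudonomfirnum

Dozilic: *kutononfernum
  kutononfernum → kutonomfernum   [nasal place assimilation]
  kutonomfernum (rule 2 does not apply)
  kutonomfernum → hutonomfernum   [unconditioned shift]
  hutonomfernum → hutonomfirnum   [vowel merger]
  hutonomfirnum → hudonomfirnum   [intervocalic voicing]
  giving Dozilic hudonomfirnum.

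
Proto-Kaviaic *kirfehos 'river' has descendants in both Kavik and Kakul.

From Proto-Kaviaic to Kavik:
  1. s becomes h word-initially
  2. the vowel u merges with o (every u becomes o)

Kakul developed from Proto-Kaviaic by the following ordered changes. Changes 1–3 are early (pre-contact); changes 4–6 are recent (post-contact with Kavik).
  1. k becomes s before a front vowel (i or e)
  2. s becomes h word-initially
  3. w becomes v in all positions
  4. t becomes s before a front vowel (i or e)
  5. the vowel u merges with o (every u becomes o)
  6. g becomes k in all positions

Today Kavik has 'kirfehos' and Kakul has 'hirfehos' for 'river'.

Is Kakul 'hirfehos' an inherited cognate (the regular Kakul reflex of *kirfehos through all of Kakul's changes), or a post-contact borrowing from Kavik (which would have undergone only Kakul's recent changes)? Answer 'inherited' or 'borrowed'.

inherited

If inherited, *kirfehos would pass through all of Kakul's changes:
Kakul: start from *kirfehos.
  rule 1 (palatalisation): kirfehos → sirfehos
  rule 2 (debuccalisation): sirfehos → hirfehos
  rule 3: no change — hirfehos
  rule 4: no change — hirfehos
  rule 5: no change — hirfehos
  rule 6: no change — hirfehos
  ⇒ Kakul hirfehos
If borrowed from Kavik 'kirfehos' after the early changes, it would undergo only the recent ones:
  rule 4 (palatalisation): no change (kirfehos)
  rule 5 (vowel merger): no change (kirfehos)
  rule 6 (unconditioned shift): no change (kirfehos)
  ⇒ as a loan: kirfehos
Kakul 'hirfehos' matches the inherited outcome exactly, so it is an inherited cognate, not a loan.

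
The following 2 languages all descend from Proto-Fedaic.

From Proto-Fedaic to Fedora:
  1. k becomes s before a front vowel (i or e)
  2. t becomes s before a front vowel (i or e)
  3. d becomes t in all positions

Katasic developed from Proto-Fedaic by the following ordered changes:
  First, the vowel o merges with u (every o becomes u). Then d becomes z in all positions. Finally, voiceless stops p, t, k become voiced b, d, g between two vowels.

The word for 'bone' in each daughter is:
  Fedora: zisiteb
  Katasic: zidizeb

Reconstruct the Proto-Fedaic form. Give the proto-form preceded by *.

Position 3: Fedora has s, Katasic has d. In Katasic, d can only continue *t, so the proto-segment is *t.
Position 5: Fedora has t, Katasic has z. Taking the neighbouring segments as reconstructed: Fedora t can only go back to *d; Katasic z could go back to *d or *z — the one source consistent with every daughter is *d.
Verify the candidate proto-form against each daughter:
Fedora: start from *zitideb.
  rule 1: no change — zitideb
  rule 2 (palatalisation): zitideb → zisideb
  rule 3 (unconditioned shift): zisideb → zisiteb
  ⇒ Fedora zisiteb
Katasic: *zitideb
  zitideb (rule 1 does not apply)
  zitideb → zitizeb   [unconditioned shift]
  zitizeb → zidizeb   [intervocalic voicing]
  giving Katasic zidizeb.
*zitideb is the unique common source.

*zitideb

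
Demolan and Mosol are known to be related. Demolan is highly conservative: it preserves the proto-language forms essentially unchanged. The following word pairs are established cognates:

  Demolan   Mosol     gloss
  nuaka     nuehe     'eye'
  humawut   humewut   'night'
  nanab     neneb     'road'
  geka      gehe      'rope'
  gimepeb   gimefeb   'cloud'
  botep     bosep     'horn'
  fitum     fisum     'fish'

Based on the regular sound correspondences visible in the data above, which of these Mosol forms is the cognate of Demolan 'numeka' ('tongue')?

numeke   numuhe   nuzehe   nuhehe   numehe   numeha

nuaka ~ nuehe, geka ~ gehe — Demolan k corresponds to Mosol h between vowels (before a back vowel).
nuaka ~ nuehe, geka ~ gehe — Demolan a corresponds to Mosol e word-finally.
Applying these to Demolan 'numeka':
  numeka → numeha   (k→h between vowels (before a back vowel))
  numeha → numehe   (a→e word-finally)
So the Mosol cognate is 'numehe'.

numehe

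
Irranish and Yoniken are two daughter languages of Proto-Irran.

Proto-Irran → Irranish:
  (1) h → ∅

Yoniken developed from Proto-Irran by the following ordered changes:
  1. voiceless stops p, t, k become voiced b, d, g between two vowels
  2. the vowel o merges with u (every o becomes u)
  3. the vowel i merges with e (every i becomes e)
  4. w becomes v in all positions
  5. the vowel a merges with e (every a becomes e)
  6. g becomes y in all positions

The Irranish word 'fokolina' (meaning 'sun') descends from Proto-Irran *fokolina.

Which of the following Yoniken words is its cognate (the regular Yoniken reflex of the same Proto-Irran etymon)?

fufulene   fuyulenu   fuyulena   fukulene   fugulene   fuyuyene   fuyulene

Yoniken: *fokolina > fogolina > fugulina > fugulena > fugulene > fuyulene  (by intervocalic voicing, vowel merger, vowel merger, vowel merger, unconditioned shift)

fuyulene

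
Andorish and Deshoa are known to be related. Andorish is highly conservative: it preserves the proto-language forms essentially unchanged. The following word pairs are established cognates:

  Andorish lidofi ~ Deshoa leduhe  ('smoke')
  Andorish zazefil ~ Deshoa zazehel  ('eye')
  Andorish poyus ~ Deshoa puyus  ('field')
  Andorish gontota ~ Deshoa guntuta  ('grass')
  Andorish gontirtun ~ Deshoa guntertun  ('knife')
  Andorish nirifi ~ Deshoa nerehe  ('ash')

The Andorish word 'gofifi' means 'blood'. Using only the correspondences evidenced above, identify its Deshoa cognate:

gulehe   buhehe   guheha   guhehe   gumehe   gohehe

guhehe

lidofi ~ leduhe — Andorish o corresponds to Deshoa u after a consonant, before a labial obstruent.
lidofi ~ leduhe, zazefil ~ zazehel — Andorish f corresponds to Deshoa h between vowels (before a front vowel).
nirifi ~ nerehe — Andorish i corresponds to Deshoa e after a consonant, before a labial obstruent.
lidofi ~ leduhe, nirifi ~ nerehe — Andorish i corresponds to Deshoa e word-finally.
Applying these to Andorish 'gofifi':
  gofifi → gufifi   (o→u after a consonant, before a labial obstruent)
  gufifi → guhifi   (f→h between vowels (before a front vowel))
  guhifi → guhefi   (i→e after a consonant, before a labial obstruent)
  guhefi → guhehi   (f→h between vowels (before a front vowel))
  guhehi → guhehe   (i→e word-finally)
So the Deshoa cognate is 'guhehe'.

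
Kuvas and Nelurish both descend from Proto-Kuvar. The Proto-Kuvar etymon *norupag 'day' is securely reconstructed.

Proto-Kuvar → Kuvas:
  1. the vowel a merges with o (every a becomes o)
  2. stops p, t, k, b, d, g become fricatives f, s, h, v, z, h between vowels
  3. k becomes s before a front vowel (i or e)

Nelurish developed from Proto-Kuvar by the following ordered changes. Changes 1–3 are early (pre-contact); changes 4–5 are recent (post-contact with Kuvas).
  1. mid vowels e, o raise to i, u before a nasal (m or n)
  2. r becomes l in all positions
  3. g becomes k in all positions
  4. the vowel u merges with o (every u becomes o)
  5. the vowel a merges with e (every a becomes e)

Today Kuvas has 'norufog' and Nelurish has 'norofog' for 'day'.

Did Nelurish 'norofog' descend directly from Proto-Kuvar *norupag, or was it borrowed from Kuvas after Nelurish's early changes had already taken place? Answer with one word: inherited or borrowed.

If inherited, *norupag would pass through all of Nelurish's changes:
Nelurish: start from *norupag.
  rule 1: no change — norupag
  rule 2 (unconditioned shift): norupag → nolupag
  rule 3 (unconditioned shift): nolupag → nolupak
  rule 4 (vowel merger): nolupak → nolopak
  rule 5 (vowel merger): nolopak → nolopek
  ⇒ Nelurish nolopek
If borrowed from Kuvas 'norufog' after the early changes, it would undergo only the recent ones:
  rule 4 (vowel merger): norufog → norofog
  rule 5 (vowel merger): no change (norofog)
  ⇒ as a loan: norofog
Nelurish 'norofog' matches the loan outcome 'norofog', not the inherited 'nolopek' — it skipped the early Nelurish changes, so it was borrowed from Kuvas.

borrowed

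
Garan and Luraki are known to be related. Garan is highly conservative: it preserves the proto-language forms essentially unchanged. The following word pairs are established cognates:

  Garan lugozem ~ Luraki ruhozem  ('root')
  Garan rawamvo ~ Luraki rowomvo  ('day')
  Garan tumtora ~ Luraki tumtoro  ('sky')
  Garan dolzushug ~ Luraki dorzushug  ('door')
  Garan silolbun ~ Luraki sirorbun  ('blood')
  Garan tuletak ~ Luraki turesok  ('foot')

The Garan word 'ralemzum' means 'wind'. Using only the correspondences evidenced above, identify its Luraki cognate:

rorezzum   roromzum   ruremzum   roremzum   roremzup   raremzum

roremzum

rawamvo ~ rowomvo, tuletak ~ turesok — Garan a corresponds to Luraki o after a consonant, before a consonant other than r, m, n, p, b, f, v.
tuletak ~ turesok — Garan l corresponds to Luraki r between vowels (before a front vowel).
Applying these to Garan 'ralemzum':
  ralemzum → rolemzum   (a→o after a consonant, before a consonant other than r, m, n, p, b, f, v)
  rolemzum → roremzum   (l→r between vowels (before a front vowel))
So the Luraki cognate is 'roremzum'.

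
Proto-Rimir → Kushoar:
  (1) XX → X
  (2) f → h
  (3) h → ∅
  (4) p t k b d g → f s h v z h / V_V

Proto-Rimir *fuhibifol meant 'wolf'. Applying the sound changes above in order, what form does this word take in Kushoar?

uiviol

Kushoar: start from *fuhibifol.
  rule 1: no change — fuhibifol
  rule 2 (unconditioned shift): fuhibifol → huhibihol
  rule 3 (h-loss): huhibihol → uibiol
  rule 4 (intervocalic lenition): uibiol → uiviol
  ⇒ Kushoar uiviol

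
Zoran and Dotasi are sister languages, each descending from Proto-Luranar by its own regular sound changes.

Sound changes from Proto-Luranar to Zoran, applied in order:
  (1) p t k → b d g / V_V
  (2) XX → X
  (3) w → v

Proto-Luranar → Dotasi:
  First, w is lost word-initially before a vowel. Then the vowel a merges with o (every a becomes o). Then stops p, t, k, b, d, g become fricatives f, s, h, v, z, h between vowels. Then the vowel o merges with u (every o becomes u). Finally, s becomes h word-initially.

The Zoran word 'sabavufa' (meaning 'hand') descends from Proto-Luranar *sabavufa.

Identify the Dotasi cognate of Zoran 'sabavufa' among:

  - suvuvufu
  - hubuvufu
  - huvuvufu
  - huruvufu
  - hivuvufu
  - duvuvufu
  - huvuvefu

huvuvufu

Dotasi: *sabavufa
  sabavufa (rule 1 does not apply)
  sabavufa → sobovufo   [vowel merger]
  sobovufo → sovovufo   [intervocalic lenition]
  sovovufo → suvuvufu   [vowel merger]
  suvuvufu → huvuvufu   [debuccalisation]
  giving Dotasi huvuvufu.
The other candidates each miss or misapply at least one Dotasi change.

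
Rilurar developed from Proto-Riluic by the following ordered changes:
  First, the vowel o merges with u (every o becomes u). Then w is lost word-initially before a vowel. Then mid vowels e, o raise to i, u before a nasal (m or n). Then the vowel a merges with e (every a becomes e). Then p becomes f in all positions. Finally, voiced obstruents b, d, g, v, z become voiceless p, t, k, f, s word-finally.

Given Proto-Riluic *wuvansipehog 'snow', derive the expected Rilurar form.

Rilurar: *wuvansipehog > wuvansipehug > uvansipehug > uvensipehug > uvensifehug > uvensifehuk  (by vowel merger, glide loss, vowel merger, unconditioned shift, final devoicing)

uvensifehuk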